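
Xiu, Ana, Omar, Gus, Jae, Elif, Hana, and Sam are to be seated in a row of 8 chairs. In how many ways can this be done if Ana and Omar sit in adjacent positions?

Glue Ana and Omar into one block (2 internal orders), leaving 7 units to arrange in a row.
That gives 2 × 7! = 2 × 5040 = 10080.

10080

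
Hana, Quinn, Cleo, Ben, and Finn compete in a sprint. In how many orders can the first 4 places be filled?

120

There are 5 choices for 1st place, 4 for 2nd, and so on down to 2 for position 4.
That gives 5 × 4 × 3 × 2 = 120.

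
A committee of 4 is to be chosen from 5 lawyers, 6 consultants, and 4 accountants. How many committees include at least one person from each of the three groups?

Unrestricted: C(15,4) = 1365 ways to pick any 4 of the 15.
Subtract selections that omit an entire group: no lawyers → C(10,4) = 210; no consultants → C(9,4) = 126; no accountants → C(11,4) = 330.
Add back selections omitting two groups (i.e. drawn from a single group): C(5,4) + C(6,4) + C(4,4) = 21.
By inclusion–exclusion: 1365 − 666 + 21 = 720.

720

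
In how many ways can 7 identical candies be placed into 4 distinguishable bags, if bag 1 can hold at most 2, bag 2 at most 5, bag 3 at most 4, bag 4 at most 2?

40

Ignoring the caps, the number of non-negative solutions to x_1+…+x_4 = 7 is C(10,3) = 120.
Subtract solutions that violate a single cap (substitute x_i' = x_i − (cap_i+1)): x_1 ≥ 3 gives C(7,3) = 35; x_2 ≥ 6 gives C(4,3) = 4; x_3 ≥ 5 gives C(5,3) = 10; x_4 ≥ 3 gives C(7,3) = 35. Together 84.
Add back pairs where two caps are both exceeded: 0 + 0 + 4 + 0 + 0 + 0 = 4.
By inclusion–exclusion the count is 120 − 84 + 4 = 40.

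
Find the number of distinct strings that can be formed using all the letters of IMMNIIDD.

The 8 letters of IMMNIIDD have repeats: D appearing twice, I appearing 3 times, and M appearing twice.
So there are 8! / (3!·2!·2!) = 1680 distinguishable arrangements.

1680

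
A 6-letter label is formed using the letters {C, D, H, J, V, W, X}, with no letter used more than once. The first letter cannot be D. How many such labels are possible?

The first letter has 7−1 = 6 choices (anything except D).
The remaining 5 letters are filled from the other 6 symbols without repetition: 6 × 5 × 4 × 3 × 2 = 720.
Total: 6 × 720 = 4320.

4320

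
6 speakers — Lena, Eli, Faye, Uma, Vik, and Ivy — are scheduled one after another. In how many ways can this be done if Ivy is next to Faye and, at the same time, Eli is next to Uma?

96

Treat {Ivy,Faye} as one block (2 orders) and {Eli,Uma} as another (2 orders).
That leaves 4 units to arrange: 2 × 2 × 4! = 4 × 24 = 96.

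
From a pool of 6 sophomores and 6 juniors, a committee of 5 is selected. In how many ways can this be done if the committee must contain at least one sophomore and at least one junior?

780

Unrestricted: C(12,5) = 792 ways to pick any 5 of the 12.
Subtract selections that omit an entire group: no sophomores → C(6,5) = 6; no juniors → C(6,5) = 6.
Both groups omitted at once is impossible, so 792 − 12 = 780.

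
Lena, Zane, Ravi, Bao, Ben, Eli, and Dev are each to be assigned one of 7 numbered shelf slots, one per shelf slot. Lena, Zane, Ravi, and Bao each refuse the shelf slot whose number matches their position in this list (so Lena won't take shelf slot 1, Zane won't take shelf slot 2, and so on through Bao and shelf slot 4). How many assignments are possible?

Let Aᵢ (for 1 ≤ i ≤ 4) be the placements that put person i in their forbidden shelf slot. Any j of these fix j positions, leaving (7−j)! ways to fill the rest, and there are C(4,j) ways to pick which j.
By inclusion–exclusion, the number of valid placements is Σ_{j=0}^{4} (−1)^j C(4,j)·(7−j)!.
Computing: 5040 − 2880 + 720 − 96 + 6 = 2790.

2790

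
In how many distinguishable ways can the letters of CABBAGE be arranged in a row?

Letter multiplicities in CABBAGE: A×2, B×2, C×1, E×1, G×1.
Dividing 7! = 5040 by 2!·2! = 4 for the repeated letters gives 1260.

1260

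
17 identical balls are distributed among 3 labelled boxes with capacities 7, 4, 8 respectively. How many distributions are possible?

6

By stars and bars, unrestricted non-negative solutions to x_1+…+x_3 = 17 number C(17+2,2) = 171.
Subtract solutions that violate a single cap (substitute x_i' = x_i − (cap_i+1)): x_1 ≥ 8 gives C(11,2) = 55; x_2 ≥ 5 gives C(14,2) = 91; x_3 ≥ 9 gives C(10,2) = 45. Together 191.
Add back pairs where two caps are both exceeded: 15 + 1 + 10 = 26.
By inclusion–exclusion the count is 171 − 191 + 26 = 6.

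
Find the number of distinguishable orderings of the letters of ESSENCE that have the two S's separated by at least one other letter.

There are 7!/(3!·2!) = 420 arrangements of ESSENCE in total.
If the two S's are adjacent, glue them into one block, leaving 6 items to arrange: (6)!/(3!) = 120 ways.
Subtracting, 420 − 120 = 300 arrangements keep the S's apart.

300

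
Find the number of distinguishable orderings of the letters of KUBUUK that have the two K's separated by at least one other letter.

40

Total arrangements of KUBUUK: 6!/(3!·2!) = 60.
If the two K's are adjacent, glue them into one block, leaving 5 items to arrange: (5)!/(3!) = 20 ways.
Hence 60 − 20 = 40.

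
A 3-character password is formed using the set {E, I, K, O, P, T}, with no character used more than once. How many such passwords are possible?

Choose and order 3 of the 6 symbols: the first character has 6 options, the next 5, then 4.
6 × 5 × 4 = 120.

120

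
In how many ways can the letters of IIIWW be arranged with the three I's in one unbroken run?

Treat the 3 copies of I as a single block. The multiset to arrange is then {III, W, W}, 3 items in all.
That gives (3)!/(2!) = 3 arrangements.

3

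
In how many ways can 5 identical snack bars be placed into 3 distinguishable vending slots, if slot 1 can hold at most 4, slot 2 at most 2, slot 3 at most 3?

Without the upper bounds there are C(7,2) = 21 ways to split 5 among 3 vending slots.
Subtract solutions that violate a single cap (substitute x_i' = x_i − (cap_i+1)): x_1 ≥ 5 gives C(2,2) = 1; x_2 ≥ 3 gives C(4,2) = 6; x_3 ≥ 4 gives C(3,2) = 3. Together 10.
No two caps can be exceeded simultaneously, so the pair terms are all 0.
By inclusion–exclusion the count is 21 − 10 + 0 = 11.

11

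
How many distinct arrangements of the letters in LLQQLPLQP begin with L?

With the first slot taken by L, it remains to arrange the other 8 letters (LQQLPLQP).
Those 8 letters have L appearing 3 times, P appearing twice, and Q appearing 3 times, giving (8)!/(3!·3!·2!) = 560.

560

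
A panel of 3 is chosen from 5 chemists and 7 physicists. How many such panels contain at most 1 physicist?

Split by how many physicists are chosen (0 through 1).
Sum: C(7,0)·C(5,3) + C(7,1)·C(5,2) = 10 + 70 = 80.

80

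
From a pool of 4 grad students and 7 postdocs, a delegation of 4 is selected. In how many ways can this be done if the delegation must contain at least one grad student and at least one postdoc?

With no constraint there are C(11,4) = 330 possible selections.
Selections missing a whole group: no grad students → C(7,4) = 35; no postdocs → C(4,4) = 1.
Both groups omitted at once is impossible, so 330 − 36 = 294.

294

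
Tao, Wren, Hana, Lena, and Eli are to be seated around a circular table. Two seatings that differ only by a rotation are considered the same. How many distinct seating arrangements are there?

24

Seat Tao anywhere (absorbing the rotational symmetry), then permute the other 4: (4)! = 24.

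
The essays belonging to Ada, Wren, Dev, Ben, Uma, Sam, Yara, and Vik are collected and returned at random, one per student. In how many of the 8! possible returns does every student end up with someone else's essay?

This is the derangement count D_8: permutations of 8 items with no fixed point.
By inclusion–exclusion this is Σ_{j=0}^{8} (−1)^j C(8,j)·(8−j)!.
Computing: 40320 − 40320 + 20160 − 6720 + 1680 − 336 + 56 − 8 + 1 = 14833.

14833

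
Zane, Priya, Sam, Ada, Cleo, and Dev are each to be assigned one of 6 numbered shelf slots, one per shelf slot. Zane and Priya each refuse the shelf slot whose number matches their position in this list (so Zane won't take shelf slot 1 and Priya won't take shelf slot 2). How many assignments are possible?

Let Aᵢ (for i ∈ {1, 2}) be the placements that put person i in their forbidden shelf slot. Any j of these fix j positions, leaving (6−j)! ways to fill the rest, and there are C(2,j) ways to pick which j.
By inclusion–exclusion, the number of valid placements is Σ_{j=0}^{2} (−1)^j C(2,j)·(6−j)!.
Computing: 720 − 240 + 24 = 504.

504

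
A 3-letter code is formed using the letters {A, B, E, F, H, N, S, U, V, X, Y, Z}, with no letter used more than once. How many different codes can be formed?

1320

With no repetition, fill the 3 letters in order: 12 choices, then 11, down to 10.
12 × 11 × 10 = 1320.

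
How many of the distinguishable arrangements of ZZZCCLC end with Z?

60

With the last slot taken by Z, it remains to arrange the other 6 letters (ZZCCLC).
Those 6 letters have C appearing 3 times and Z appearing twice, giving (6)!/(3!·2!) = 60.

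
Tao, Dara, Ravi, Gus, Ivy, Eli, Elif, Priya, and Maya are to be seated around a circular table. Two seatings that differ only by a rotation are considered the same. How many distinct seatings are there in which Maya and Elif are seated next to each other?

Treat {Maya, Elif} as one unit (2 internal orders) and seat the resulting 8 units around the table: (7)! circular arrangements.
So 2 × (7)! = 2 × 5040 = 10080.

10080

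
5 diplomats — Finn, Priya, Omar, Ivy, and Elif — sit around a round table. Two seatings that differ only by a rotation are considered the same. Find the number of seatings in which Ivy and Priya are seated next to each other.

12

Treat {Ivy, Priya} as one unit (2 internal orders) and seat the resulting 4 units around the table: (3)! circular arrangements.
So 2 × (3)! = 2 × 6 = 12.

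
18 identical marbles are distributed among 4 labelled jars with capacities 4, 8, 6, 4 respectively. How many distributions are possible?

35

By stars and bars, unrestricted non-negative solutions to x_1+…+x_4 = 18 number C(18+3,3) = 1330.
Subtract solutions that violate a single cap (substitute x_i' = x_i − (cap_i+1)): x_1 ≥ 5 gives C(16,3) = 560; x_2 ≥ 9 gives C(12,3) = 220; x_3 ≥ 7 gives C(14,3) = 364; x_4 ≥ 5 gives C(16,3) = 560. Together 1704.
Add back pairs where two caps are both exceeded: 35 + 84 + 165 + 10 + 35 + 84 = 413.
Subtract triples: 0 + 0 + 4 + 0 = 4.
By inclusion–exclusion the count is 1330 − 1704 + 413 − 4 = 35.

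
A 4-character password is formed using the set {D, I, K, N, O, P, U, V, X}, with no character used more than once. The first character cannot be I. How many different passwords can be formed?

2688

The first character has 9−1 = 8 choices (anything except I).
The remaining 3 characters are filled from the other 8 symbols without repetition: 8 × 7 × 6 = 336.
Total: 8 × 336 = 2688.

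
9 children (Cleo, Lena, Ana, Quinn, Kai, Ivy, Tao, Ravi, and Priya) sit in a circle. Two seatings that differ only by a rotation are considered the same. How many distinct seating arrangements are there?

40320

Fix one person's seat to break rotational symmetry; the remaining 8 people can be arranged in (8)! = 40320 ways.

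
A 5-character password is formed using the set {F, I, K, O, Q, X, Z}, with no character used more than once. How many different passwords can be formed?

This is a permutation of 5 out of 7: P(7,5) = 7!/2!.
7 × 6 × 5 × 4 × 3 = 2520.

2520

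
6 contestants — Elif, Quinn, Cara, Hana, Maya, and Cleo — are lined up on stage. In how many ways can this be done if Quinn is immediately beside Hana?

240

Place the 4 others and the Quinn-Hana pair as 5 objects in a line; the pair has 2 internal arrangements.
That gives 2 × 5! = 2 × 120 = 240.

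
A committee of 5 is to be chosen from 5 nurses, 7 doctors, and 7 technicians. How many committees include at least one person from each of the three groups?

With no constraint there are C(19,5) = 11628 possible selections.
Selections missing a whole group: no nurses → C(14,5) = 2002; no doctors → C(12,5) = 792; no technicians → C(12,5) = 792.
Add back selections omitting two groups (i.e. drawn from a single group): C(5,5) + C(7,5) + C(7,5) = 43.
By inclusion–exclusion: 11628 − 3586 + 43 = 8085.

8085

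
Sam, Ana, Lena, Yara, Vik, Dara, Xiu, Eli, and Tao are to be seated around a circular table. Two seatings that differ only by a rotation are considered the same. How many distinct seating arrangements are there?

Seat Sam anywhere (absorbing the rotational symmetry), then permute the other 8: (8)! = 40320.

40320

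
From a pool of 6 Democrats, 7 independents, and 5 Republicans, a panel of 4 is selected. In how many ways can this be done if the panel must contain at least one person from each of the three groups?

1575

With no constraint there are C(18,4) = 3060 possible selections.
Selections missing a whole group: no Democrats → C(12,4) = 495; no independents → C(11,4) = 330; no Republicans → C(13,4) = 715.
Add back selections omitting two groups (i.e. drawn from a single group): C(6,4) + C(7,4) + C(5,4) = 55.
By inclusion–exclusion: 3060 − 1540 + 55 = 1575.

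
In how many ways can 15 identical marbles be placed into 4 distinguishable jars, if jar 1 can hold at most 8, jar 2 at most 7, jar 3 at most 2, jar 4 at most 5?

81

By stars and bars, unrestricted non-negative solutions to x_1+…+x_4 = 15 number C(15+3,3) = 816.
Subtract solutions that violate a single cap (substitute x_i' = x_i − (cap_i+1)): x_1 ≥ 9 gives C(9,3) = 84; x_2 ≥ 8 gives C(10,3) = 120; x_3 ≥ 3 gives C(15,3) = 455; x_4 ≥ 6 gives C(12,3) = 220. Together 879.
Add back pairs where two caps are both exceeded: 0 + 20 + 1 + 35 + 4 + 84 = 144.
By inclusion–exclusion the count is 816 − 879 + 144 = 81.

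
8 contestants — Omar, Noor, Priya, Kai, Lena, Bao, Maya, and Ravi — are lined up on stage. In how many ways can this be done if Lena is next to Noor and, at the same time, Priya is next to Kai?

2880

Treat {Lena,Noor} as one block (2 orders) and {Priya,Kai} as another (2 orders).
That leaves 6 units to arrange: 2 × 2 × 6! = 4 × 720 = 2880.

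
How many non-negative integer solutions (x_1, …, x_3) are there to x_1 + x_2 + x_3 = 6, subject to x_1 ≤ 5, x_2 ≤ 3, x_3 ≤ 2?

11

By stars and bars, unrestricted non-negative solutions to x_1+…+x_3 = 6 number C(6+2,2) = 28.
Subtract solutions that violate a single cap (substitute x_i' = x_i − (cap_i+1)): x_1 ≥ 6 gives C(2,2) = 1; x_2 ≥ 4 gives C(4,2) = 6; x_3 ≥ 3 gives C(5,2) = 10. Together 17.
No two caps can be exceeded simultaneously, so the pair terms are all 0.
By inclusion–exclusion the count is 28 − 17 + 0 = 11.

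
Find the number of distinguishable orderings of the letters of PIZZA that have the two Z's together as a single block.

Treat the 2 copies of Z as a single block. The multiset to arrange is then {ZZ, A, I, P}, 4 items in all.
All 4 items are distinct, so there are (4)! = 24 arrangements.

24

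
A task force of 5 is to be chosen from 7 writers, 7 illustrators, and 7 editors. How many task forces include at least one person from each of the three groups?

14406

Unrestricted: C(21,5) = 20349 ways to pick any 5 of the 21.
Selections missing a whole group: no writers → C(14,5) = 2002; no illustrators → C(14,5) = 2002; no editors → C(14,5) = 2002.
Add back selections omitting two groups (i.e. drawn from a single group): C(7,5) + C(7,5) + C(7,5) = 63.
By inclusion–exclusion: 20349 − 6006 + 63 = 14406.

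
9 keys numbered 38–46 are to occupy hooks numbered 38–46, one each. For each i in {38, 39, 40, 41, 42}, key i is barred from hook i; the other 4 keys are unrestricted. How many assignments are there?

Let Aᵢ (for 38 ≤ i ≤ 42) be the placements that put key i in its forbidden hook. Any j of these fix j positions, leaving (9−j)! ways to fill the rest, and there are C(5,j) ways to pick which j.
By inclusion–exclusion, the number of valid placements is Σ_{j=0}^{5} (−1)^j C(5,j)·(9−j)!.
Computing: 362880 − 201600 + 50400 − 7200 + 600 − 24 = 205056.

205056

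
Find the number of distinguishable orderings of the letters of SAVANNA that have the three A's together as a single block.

60

Treat the 3 copies of A as a single block. The multiset to arrange is then {AAA, N, N, S, V}, 5 items in all.
That gives (5)!/(2!) = 60 arrangements.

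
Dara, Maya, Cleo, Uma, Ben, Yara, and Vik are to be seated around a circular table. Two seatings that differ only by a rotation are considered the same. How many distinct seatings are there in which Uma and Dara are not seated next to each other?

480

Without the restriction there are (6)! = 720 seatings.
Those with Uma next to Dara: fuse the pair into one unit and seat 6 units around a circle — 2·(5)! = 240.
Subtracting, 720 − 240 = 480.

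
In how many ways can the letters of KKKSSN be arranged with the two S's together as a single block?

20

Treat the 2 copies of S as a single block. The multiset to arrange is then {SS, K, K, K, N}, 5 items in all.
That gives (5)!/(3!) = 20 arrangements.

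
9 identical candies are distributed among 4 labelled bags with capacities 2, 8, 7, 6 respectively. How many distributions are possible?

121

By stars and bars, unrestricted non-negative solutions to x_1+…+x_4 = 9 number C(9+3,3) = 220.
Subtract solutions that violate a single cap (substitute x_i' = x_i − (cap_i+1)): x_1 ≥ 3 gives C(9,3) = 84; x_2 ≥ 9 gives C(3,3) = 1; x_3 ≥ 8 gives C(4,3) = 4; x_4 ≥ 7 gives C(5,3) = 10. Together 99.
No two caps can be exceeded simultaneously, so the pair terms are all 0.
By inclusion–exclusion the count is 220 − 99 + 0 = 121.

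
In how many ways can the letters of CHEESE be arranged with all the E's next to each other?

24

Treat the 3 copies of E as a single block. The multiset to arrange is then {EEE, C, H, S}, 4 items in all.
All 4 items are distinct, so there are (4)! = 24 arrangements.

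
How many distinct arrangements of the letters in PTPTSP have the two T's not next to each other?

There are 6!/(3!·2!) = 60 arrangements of PTPTSP in total.
If the two T's are adjacent, glue them into one block, leaving 5 items to arrange: (5)!/(3!) = 20 ways.
Hence 60 − 20 = 40.

40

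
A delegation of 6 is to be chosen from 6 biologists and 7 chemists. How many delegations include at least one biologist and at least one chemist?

With no constraint there are C(13,6) = 1716 possible selections.
Selections missing a whole group: no biologists → C(7,6) = 7; no chemists → C(6,6) = 1.
Both groups omitted at once is impossible, so 1716 − 8 = 1708.

1708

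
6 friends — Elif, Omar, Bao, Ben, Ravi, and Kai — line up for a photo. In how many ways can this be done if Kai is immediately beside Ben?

240

Treat {Kai, Ben} as a single unit. There are 5 units to order, and the pair itself can be ordered 2 ways.
So the count is 2·(5)! = 240.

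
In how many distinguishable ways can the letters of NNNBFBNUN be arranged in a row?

1512

NNNBFBNUN has 9 letters with B appearing twice and N appearing 5 times.
Dividing 9! = 362880 by 5!·2! = 240 for the repeated letters gives 1512.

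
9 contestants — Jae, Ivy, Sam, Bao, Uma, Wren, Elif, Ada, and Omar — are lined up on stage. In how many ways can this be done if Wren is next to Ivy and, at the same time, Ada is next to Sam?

20160

Treat {Wren,Ivy} as one block (2 orders) and {Ada,Sam} as another (2 orders).
That leaves 7 units to arrange: 2 × 2 × 7! = 4 × 5040 = 20160.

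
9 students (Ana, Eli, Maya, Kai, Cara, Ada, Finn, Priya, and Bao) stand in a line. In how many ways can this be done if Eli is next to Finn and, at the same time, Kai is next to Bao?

Treat {Eli,Finn} as one block (2 orders) and {Kai,Bao} as another (2 orders).
That leaves 7 units to arrange: 2 × 2 × 7! = 4 × 5040 = 20160.

20160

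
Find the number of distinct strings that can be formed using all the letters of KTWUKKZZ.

KTWUKKZZ has 8 letters with K appearing 3 times and Z appearing twice.
The number of distinct arrangements is 8!/(3!·2!) = 40320/12 = 3360.

3360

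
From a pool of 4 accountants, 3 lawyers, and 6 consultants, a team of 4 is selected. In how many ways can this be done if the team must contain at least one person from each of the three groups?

360

Unrestricted: C(13,4) = 715 ways to pick any 4 of the 13.
Selections missing a whole group: no accountants → C(9,4) = 126; no lawyers → C(10,4) = 210; no consultants → C(7,4) = 35.
Add back selections omitting two groups (i.e. drawn from a single group): C(4,4) + C(3,4) + C(6,4) = 16.
By inclusion–exclusion: 715 − 371 + 16 = 360.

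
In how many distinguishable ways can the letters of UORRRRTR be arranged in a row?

336

The 8 letters of UORRRRTR have repeats: R appearing 5 times.
The number of distinct arrangements is 8!/(5!) = 40320/120 = 336.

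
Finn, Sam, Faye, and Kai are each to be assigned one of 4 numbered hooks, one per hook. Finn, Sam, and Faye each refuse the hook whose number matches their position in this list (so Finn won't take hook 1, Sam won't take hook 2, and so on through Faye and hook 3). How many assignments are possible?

11

Let Aᵢ (for i ∈ {1, 2, 3}) be the placements that put person i in their forbidden hook. Any j of these fix j positions, leaving (4−j)! ways to fill the rest, and there are C(3,j) ways to pick which j.
By inclusion–exclusion, the number of valid placements is Σ_{j=0}^{3} (−1)^j C(3,j)·(4−j)!.
Computing: 24 − 18 + 6 − 1 = 11.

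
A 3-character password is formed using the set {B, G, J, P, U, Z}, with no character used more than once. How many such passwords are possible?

Choose and order 3 of the 6 symbols: the first character has 6 options, the next 5, then 4.
That product is 6 × 5 × 4 = 120.

120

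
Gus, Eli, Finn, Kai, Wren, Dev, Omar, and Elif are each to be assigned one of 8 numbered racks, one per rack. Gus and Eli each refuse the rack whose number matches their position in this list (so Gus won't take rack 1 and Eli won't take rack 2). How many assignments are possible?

Let Aᵢ (for i ∈ {1, 2}) be the placements that put person i in their forbidden rack. Any j of these fix j positions, leaving (8−j)! ways to fill the rest, and there are C(2,j) ways to pick which j.
By inclusion–exclusion, the number of valid placements is Σ_{j=0}^{2} (−1)^j C(2,j)·(8−j)!.
Computing: 40320 − 10080 + 720 = 30960.

30960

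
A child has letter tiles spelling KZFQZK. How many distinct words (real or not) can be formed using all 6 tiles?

KZFQZK has 6 letters with K appearing twice and Z appearing twice.
So there are 6! / (2!·2!) = 180 distinguishable arrangements.

180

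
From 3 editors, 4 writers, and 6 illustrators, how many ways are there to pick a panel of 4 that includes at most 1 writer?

Split by how many writers are chosen (0 through 1).
Sum: C(4,0)·C(9,4) + C(4,1)·C(9,3) = 126 + 336 = 462.

462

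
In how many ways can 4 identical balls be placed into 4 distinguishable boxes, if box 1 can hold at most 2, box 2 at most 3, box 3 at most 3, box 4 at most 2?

Without the upper bounds there are C(7,3) = 35 ways to split 4 among 4 boxes.
Subtract solutions that violate a single cap (substitute x_i' = x_i − (cap_i+1)): x_1 ≥ 3 gives C(4,3) = 4; x_2 ≥ 4 gives C(3,3) = 1; x_3 ≥ 4 gives C(3,3) = 1; x_4 ≥ 3 gives C(4,3) = 4. Together 10.
No two caps can be exceeded simultaneously, so the pair terms are all 0.
By inclusion–exclusion the count is 35 − 10 + 0 = 25.

25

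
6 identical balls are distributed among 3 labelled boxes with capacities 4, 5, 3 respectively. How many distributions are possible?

18

Ignoring the caps, the number of non-negative solutions to x_1+…+x_3 = 6 is C(8,2) = 28.
Subtract solutions that violate a single cap (substitute x_i' = x_i − (cap_i+1)): x_1 ≥ 5 gives C(3,2) = 3; x_2 ≥ 6 gives C(2,2) = 1; x_3 ≥ 4 gives C(4,2) = 6. Together 10.
No two caps can be exceeded simultaneously, so the pair terms are all 0.
By inclusion–exclusion the count is 28 − 10 + 0 = 18.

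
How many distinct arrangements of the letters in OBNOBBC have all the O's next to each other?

Treat the 2 copies of O as a single block. The multiset to arrange is then {OO, B, B, B, C, N}, 6 items in all.
That gives (6)!/(3!) = 120 arrangements.

120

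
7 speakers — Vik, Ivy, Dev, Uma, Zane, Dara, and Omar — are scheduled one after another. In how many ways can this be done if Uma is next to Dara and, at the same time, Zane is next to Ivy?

480

Treat {Uma,Dara} as one block (2 orders) and {Zane,Ivy} as another (2 orders).
That leaves 5 units to arrange: 2 × 2 × 5! = 4 × 120 = 480.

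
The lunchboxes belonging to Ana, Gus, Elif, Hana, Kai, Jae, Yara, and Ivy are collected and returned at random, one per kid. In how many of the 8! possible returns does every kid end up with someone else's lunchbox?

This is the derangement count D_8: permutations of 8 items with no fixed point.
By inclusion–exclusion this is Σ_{j=0}^{8} (−1)^j C(8,j)·(8−j)!.
Computing: 40320 − 40320 + 20160 − 6720 + 1680 − 336 + 56 − 8 + 1 = 14833.

14833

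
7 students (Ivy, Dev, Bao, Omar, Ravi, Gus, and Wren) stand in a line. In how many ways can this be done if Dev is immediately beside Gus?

1440

Glue Dev and Gus into one block (2 internal orders), leaving 6 units to arrange in a row.
So the count is 2·(6)! = 1440.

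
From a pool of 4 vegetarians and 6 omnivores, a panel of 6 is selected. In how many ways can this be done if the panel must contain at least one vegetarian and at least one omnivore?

209

Unrestricted: C(10,6) = 210 ways to pick any 6 of the 10.
Selections missing a whole group: no vegetarians → C(6,6) = 1; no omnivores → C(4,6) = 0.
Both groups omitted at once is impossible, so 210 − 1 = 209.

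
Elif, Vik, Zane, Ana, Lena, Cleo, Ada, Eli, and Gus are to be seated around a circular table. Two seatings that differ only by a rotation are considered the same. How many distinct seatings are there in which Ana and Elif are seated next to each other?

Treat {Ana, Elif} as one unit (2 internal orders) and seat the resulting 8 units around the table: (7)! circular arrangements.
So 2 × (7)! = 2 × 5040 = 10080.

10080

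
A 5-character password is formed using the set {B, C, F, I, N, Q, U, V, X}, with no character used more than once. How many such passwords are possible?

Choose and order 5 of the 9 symbols: the first character has 9 options, the next 8, and so on down to 5.
9 × 8 × 7 × 6 × 5 = 15120.

15120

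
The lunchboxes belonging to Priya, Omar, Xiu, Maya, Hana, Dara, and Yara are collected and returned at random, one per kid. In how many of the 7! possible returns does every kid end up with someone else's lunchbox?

Count assignments avoiding every fixed point. For any j of the 7 kids fixed to their own lunchbox, the other 7−j can be arranged in (7−j)! ways.
By inclusion–exclusion this is Σ_{j=0}^{7} (−1)^j C(7,j)·(7−j)!.
Computing: 5040 − 5040 + 2520 − 840 + 210 − 42 + 7 − 1 = 1854.

1854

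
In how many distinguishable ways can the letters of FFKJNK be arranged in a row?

FFKJNK has 6 letters with F appearing twice and K appearing twice.
The number of distinct arrangements is 6!/(2!·2!) = 720/4 = 180.

180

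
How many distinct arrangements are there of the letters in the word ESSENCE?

420

Letter multiplicities in ESSENCE: C×1, E×3, N×1, S×2.
The number of distinct arrangements is 7!/(3!·2!) = 5040/12 = 420.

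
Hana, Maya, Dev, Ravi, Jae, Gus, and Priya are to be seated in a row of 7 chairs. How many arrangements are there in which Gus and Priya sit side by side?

Treat {Gus, Priya} as a single unit. There are 6 units to order, and the pair itself can be ordered 2 ways.
That gives 2 × 6! = 2 × 720 = 1440.

1440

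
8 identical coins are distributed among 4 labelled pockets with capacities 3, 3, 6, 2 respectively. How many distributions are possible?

Without the upper bounds there are C(11,3) = 165 ways to split 8 among 4 pockets.
Subtract solutions that violate a single cap (substitute x_i' = x_i − (cap_i+1)): x_1 ≥ 4 gives C(7,3) = 35; x_2 ≥ 4 gives C(7,3) = 35; x_3 ≥ 7 gives C(4,3) = 4; x_4 ≥ 3 gives C(8,3) = 56. Together 130.
Add back pairs where two caps are both exceeded: 1 + 0 + 4 + 0 + 4 + 0 = 9.
By inclusion–exclusion the count is 165 − 130 + 9 = 44.

44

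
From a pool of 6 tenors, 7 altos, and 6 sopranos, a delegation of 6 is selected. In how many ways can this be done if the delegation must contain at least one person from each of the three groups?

22785

Unrestricted: C(19,6) = 27132 ways to pick any 6 of the 19.
Subtract selections that omit an entire group: no tenors → C(13,6) = 1716; no altos → C(12,6) = 924; no sopranos → C(13,6) = 1716.
Add back selections omitting two groups (i.e. drawn from a single group): C(6,6) + C(7,6) + C(6,6) = 9.
By inclusion–exclusion: 27132 − 4356 + 9 = 22785.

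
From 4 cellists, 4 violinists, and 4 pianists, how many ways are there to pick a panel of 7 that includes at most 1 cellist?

120

Split by how many cellists are chosen (0 through 1).
Sum: C(4,0)·C(8,7) + C(4,1)·C(8,6) = 8 + 112 = 120.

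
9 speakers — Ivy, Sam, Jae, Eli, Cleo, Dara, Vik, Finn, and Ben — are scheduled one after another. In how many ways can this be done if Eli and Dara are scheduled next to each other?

Glue Eli and Dara into one block (2 internal orders), leaving 8 units to arrange in a row.
That gives 2 × 8! = 2 × 40320 = 80640.

80640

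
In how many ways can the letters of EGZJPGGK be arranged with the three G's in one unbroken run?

Treat the 3 copies of G as a single block. The multiset to arrange is then {GGG, E, J, K, P, Z}, 6 items in all.
All 6 items are distinct, so there are (6)! = 720 arrangements.

720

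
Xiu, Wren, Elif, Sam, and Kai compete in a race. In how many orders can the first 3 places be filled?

60

This is an ordered selection of 3 from 5: P(5,3).
That gives 5 × 4 × 3 = 60.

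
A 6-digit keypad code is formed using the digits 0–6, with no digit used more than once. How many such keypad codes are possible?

Choose and order 6 of the 7 symbols: the first digit has 7 options, the next 6, and so on down to 2.
That product is 7 × 6 × 5 × 4 × 3 × 2 = 5040.

5040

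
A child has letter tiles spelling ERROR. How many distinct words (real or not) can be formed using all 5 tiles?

Letter multiplicities in ERROR: E×1, O×1, R×3.
Dividing 5! = 120 by 3! = 6 for the repeated letters gives 20.

20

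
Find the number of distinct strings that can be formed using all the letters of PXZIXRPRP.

The 9 letters of PXZIXRPRP have repeats: P appearing 3 times, R appearing twice, and X appearing twice.
The number of distinct arrangements is 9!/(3!·2!·2!) = 362880/24 = 15120.

15120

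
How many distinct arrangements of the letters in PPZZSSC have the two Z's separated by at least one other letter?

450

There are 7!/(2!·2!·2!) = 630 arrangements of PPZZSSC in total.
If the two Z's are adjacent, glue them into one block, leaving 6 items to arrange: (6)!/(2!·2!) = 180 ways.
Hence 630 − 180 = 450.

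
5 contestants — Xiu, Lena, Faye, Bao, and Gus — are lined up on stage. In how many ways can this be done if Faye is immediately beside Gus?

48

Treat {Faye, Gus} as a single unit. There are 4 units to order, and the pair itself can be ordered 2 ways.
That gives 2 × 4! = 2 × 24 = 48.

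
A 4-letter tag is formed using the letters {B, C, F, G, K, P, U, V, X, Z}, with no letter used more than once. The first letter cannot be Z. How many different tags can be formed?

The first letter has 10−1 = 9 choices (anything except Z).
The remaining 3 letters are filled from the other 9 symbols without repetition: 9 × 8 × 7 = 504.
Total: 9 × 504 = 4536.

4536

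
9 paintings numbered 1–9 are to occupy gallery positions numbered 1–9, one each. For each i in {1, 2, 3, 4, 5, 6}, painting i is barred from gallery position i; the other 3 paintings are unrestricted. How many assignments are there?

Let Aᵢ (for 1 ≤ i ≤ 6) be the placements that put painting i in its forbidden gallery position. Any j of these fix j positions, leaving (9−j)! ways to fill the rest, and there are C(6,j) ways to pick which j.
By inclusion–exclusion, the number of valid placements is Σ_{j=0}^{6} (−1)^j C(6,j)·(9−j)!.
Computing: 362880 − 241920 + 75600 − 14400 + 1800 − 144 + 6 = 183822.

183822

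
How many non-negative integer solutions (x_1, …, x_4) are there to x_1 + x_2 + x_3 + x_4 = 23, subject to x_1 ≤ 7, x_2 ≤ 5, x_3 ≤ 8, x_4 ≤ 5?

10

Ignoring the caps, the number of non-negative solutions to x_1+…+x_4 = 23 is C(26,3) = 2600.
Subtract solutions that violate a single cap (substitute x_i' = x_i − (cap_i+1)): x_1 ≥ 8 gives C(18,3) = 816; x_2 ≥ 6 gives C(20,3) = 1140; x_3 ≥ 9 gives C(17,3) = 680; x_4 ≥ 6 gives C(20,3) = 1140. Together 3776.
Add back pairs where two caps are both exceeded: 220 + 84 + 220 + 165 + 364 + 165 = 1218.
Subtract triples: 1 + 20 + 1 + 10 = 32.
By inclusion–exclusion the count is 2600 − 3776 + 1218 − 32 = 10.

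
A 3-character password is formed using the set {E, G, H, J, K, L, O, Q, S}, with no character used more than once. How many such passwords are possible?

This is a permutation of 3 out of 9: P(9,3) = 9!/6!.
That product is 9 × 8 × 7 = 504.

504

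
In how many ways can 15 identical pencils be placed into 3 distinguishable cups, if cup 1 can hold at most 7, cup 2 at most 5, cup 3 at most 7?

Without the upper bounds there are C(17,2) = 136 ways to split 15 among 3 cups.
Subtract solutions that violate a single cap (substitute x_i' = x_i − (cap_i+1)): x_1 ≥ 8 gives C(9,2) = 36; x_2 ≥ 6 gives C(11,2) = 55; x_3 ≥ 8 gives C(9,2) = 36. Together 127.
Add back pairs where two caps are both exceeded: 3 + 0 + 3 = 6.
By inclusion–exclusion the count is 136 − 127 + 6 = 15.

15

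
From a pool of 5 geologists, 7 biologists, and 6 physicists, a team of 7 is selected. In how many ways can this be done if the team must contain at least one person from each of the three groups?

28987

With no constraint there are C(18,7) = 31824 possible selections.
Selections missing a whole group: no geologists → C(13,7) = 1716; no biologists → C(11,7) = 330; no physicists → C(12,7) = 792.
Add back selections omitting two groups (i.e. drawn from a single group): C(5,7) + C(7,7) + C(6,7) = 1.
By inclusion–exclusion: 31824 − 2838 + 1 = 28987.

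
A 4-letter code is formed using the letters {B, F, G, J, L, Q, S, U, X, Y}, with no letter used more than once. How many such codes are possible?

5040

With no repetition, fill the 4 letters in order: 10 choices, then 9, down to 7.
That product is 10 × 9 × 8 × 7 = 5040.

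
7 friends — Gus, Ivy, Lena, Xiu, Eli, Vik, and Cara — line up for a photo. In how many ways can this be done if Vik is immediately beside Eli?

1440

Glue Vik and Eli into one block (2 internal orders), leaving 6 units to arrange in a row.
That gives 2 × 6! = 2 × 720 = 1440.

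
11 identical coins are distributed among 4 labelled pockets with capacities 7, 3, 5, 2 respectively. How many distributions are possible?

53

Ignoring the caps, the number of non-negative solutions to x_1+…+x_4 = 11 is C(14,3) = 364.
Subtract solutions that violate a single cap (substitute x_i' = x_i − (cap_i+1)): x_1 ≥ 8 gives C(6,3) = 20; x_2 ≥ 4 gives C(10,3) = 120; x_3 ≥ 6 gives C(8,3) = 56; x_4 ≥ 3 gives C(11,3) = 165. Together 361.
Add back pairs where two caps are both exceeded: 0 + 0 + 1 + 4 + 35 + 10 = 50.
By inclusion–exclusion the count is 364 − 361 + 50 = 53.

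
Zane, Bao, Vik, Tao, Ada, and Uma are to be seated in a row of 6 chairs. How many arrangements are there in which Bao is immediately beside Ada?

240

Glue Bao and Ada into one block (2 internal orders), leaving 5 units to arrange in a row.
So the count is 2·(5)! = 240.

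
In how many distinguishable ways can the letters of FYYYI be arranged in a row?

Letter multiplicities in FYYYI: F×1, I×1, Y×3.
Dividing 5! = 120 by 3! = 6 for the repeated letters gives 20.

20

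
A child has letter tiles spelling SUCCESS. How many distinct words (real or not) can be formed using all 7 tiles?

SUCCESS has 7 letters with C appearing twice and S appearing 3 times.
Dividing 7! = 5040 by 3!·2! = 12 for the repeated letters gives 420.

420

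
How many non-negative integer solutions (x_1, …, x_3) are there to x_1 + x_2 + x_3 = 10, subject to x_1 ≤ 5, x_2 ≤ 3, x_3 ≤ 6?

Without the upper bounds there are C(12,2) = 66 ways to split 10 among 3 variables.
Subtract solutions that violate a single cap (substitute x_i' = x_i − (cap_i+1)): x_1 ≥ 6 gives C(6,2) = 15; x_2 ≥ 4 gives C(8,2) = 28; x_3 ≥ 7 gives C(5,2) = 10. Together 53.
Add back pairs where two caps are both exceeded: 1 + 0 + 0 = 1.
By inclusion–exclusion the count is 66 − 53 + 1 = 14.

14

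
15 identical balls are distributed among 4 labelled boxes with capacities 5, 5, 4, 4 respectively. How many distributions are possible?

20

Without the upper bounds there are C(18,3) = 816 ways to split 15 among 4 boxes.
Subtract solutions that violate a single cap (substitute x_i' = x_i − (cap_i+1)): x_1 ≥ 6 gives C(12,3) = 220; x_2 ≥ 6 gives C(12,3) = 220; x_3 ≥ 5 gives C(13,3) = 286; x_4 ≥ 5 gives C(13,3) = 286. Together 1012.
Add back pairs where two caps are both exceeded: 20 + 35 + 35 + 35 + 35 + 56 = 216.
By inclusion–exclusion the count is 816 − 1012 + 216 = 20.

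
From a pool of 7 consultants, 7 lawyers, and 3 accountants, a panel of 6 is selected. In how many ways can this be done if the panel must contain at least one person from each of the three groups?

8967

Unrestricted: C(17,6) = 12376 ways to pick any 6 of the 17.
Subtract selections that omit an entire group: no consultants → C(10,6) = 210; no lawyers → C(10,6) = 210; no accountants → C(14,6) = 3003.
Add back selections omitting two groups (i.e. drawn from a single group): C(7,6) + C(7,6) + C(3,6) = 14.
By inclusion–exclusion: 12376 − 3423 + 14 = 8967.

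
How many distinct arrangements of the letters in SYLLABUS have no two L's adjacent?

7560

Total arrangements of SYLLABUS: 8!/(2!·2!) = 10080.
If the two L's are adjacent, glue them into one block, leaving 7 items to arrange: (7)!/(2!) = 2520 ways.
Subtracting, 10080 − 2520 = 7560 arrangements keep the L's apart.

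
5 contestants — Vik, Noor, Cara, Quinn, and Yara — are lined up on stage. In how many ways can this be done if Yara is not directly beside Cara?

There are 5! = 120 arrangements in all. If Yara and Cara are adjacent, merging them into one block gives 2·(4)! = 48 arrangements.
Complementary counting: 120 − 48 = 72.

72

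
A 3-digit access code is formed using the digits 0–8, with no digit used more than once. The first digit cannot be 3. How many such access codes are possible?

The first digit has 9−1 = 8 choices (anything except 3).
The remaining 2 digits are filled from the other 8 symbols without repetition: 8 × 7 = 56.
Total: 8 × 56 = 448.

448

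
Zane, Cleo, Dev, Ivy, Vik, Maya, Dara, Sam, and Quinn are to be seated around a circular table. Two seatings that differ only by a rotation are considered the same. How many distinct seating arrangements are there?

40320

Around a circle, 9 distinct people have 9!/9 = (8)! = 40320 rotationally distinct seatings.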